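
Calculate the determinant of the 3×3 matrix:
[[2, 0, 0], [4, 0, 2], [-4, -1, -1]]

Expansion along first row:
det = 2·det([[0,2],[-1,-1]]) - 0·det([[4,2],[-4,-1]]) + 0·det([[4,0],[-4,-1]])
    = 2·(0·-1 - 2·-1) - 0·(4·-1 - 2·-4) + 0·(4·-1 - 0·-4)
    = 2·2 - 0·4 + 0·-4
    = 4 + 0 + 0 = 4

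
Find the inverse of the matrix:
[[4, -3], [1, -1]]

For [[a,b],[c,d]], inverse = (1/det)·[[d,-b],[-c,a]]
det = (4)(-1) - (-3)(1) = -4 - -3 = -1
Inverse = (1/-1)·[[-1, 3], [-1, 4]]
= [[1, -3], [1, -4]]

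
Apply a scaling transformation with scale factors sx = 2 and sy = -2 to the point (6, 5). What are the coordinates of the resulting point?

Scaling matrix:
[[2, 0], [0, -2]]
Result: (6 × 2, 5 × -2) = (12, -10)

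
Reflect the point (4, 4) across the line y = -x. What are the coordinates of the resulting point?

Reflection across line y = -x: (4, 4) → (-4, -4)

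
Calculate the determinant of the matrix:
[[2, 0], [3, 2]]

For a 2×2 matrix [[a, b], [c, d]], det = ad - bc
det = (2)(2) - (0)(3) = 4 - 0 = 4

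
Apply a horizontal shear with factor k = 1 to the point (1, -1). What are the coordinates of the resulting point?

Shear matrix for horizontal shear with factor k = 1:
[[1, 1], [0, 1]]
Result: (1, -1) → (0, -1)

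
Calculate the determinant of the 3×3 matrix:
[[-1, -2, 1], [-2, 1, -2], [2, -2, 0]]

Expansion along first row:
det = -1·det([[1,-2],[-2,0]]) - -2·det([[-2,-2],[2,0]]) + 1·det([[-2,1],[2,-2]])
    = -1·(1·0 - -2·-2) - -2·(-2·0 - -2·2) + 1·(-2·-2 - 1·2)
    = -1·-4 - -2·4 + 1·2
    = 4 + 8 + 2 = 14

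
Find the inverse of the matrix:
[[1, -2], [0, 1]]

For [[a,b],[c,d]], inverse = (1/det)·[[d,-b],[-c,a]]
det = (1)(1) - (-2)(0) = 1 - 0 = 1
Inverse = [[1, 2], [0, 1]]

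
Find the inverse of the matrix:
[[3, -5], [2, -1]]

For [[a,b],[c,d]], inverse = (1/det)·[[d,-b],[-c,a]]
det = (3)(-1) - (-5)(2) = -3 - -10 = 7
Inverse = (1/7)·[[-1, 5], [-2, 3]]
= [[-1/7, 5/7], [-2/7, 3/7]]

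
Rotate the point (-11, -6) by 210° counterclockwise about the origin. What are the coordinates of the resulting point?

Rotation matrix for 210°: [[cos 210°, -sin 210°], [sin 210°, cos 210°]] ≈ [[-0.866025, 0.500000], [-0.500000, -0.866025]]
[[-0.866025, 0.500000], [-0.500000, -0.866025]] × [-11, -6]ᵀ ≈ [6.5263, 10.6962]ᵀ
Result: (6.5263, 10.6962)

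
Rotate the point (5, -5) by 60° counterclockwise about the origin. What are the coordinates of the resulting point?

Rotation matrix for 60°: [[cos 60°, -sin 60°], [sin 60°, cos 60°]] ≈ [[0.500000, -0.866025], [0.866025, 0.500000]]
[[0.500000, -0.866025], [0.866025, 0.500000]] × [5, -5]ᵀ ≈ [6.8301, 1.8301]ᵀ
Result: (6.8301, 1.8301)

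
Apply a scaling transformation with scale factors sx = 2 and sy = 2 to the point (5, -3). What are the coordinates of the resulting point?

Scaling matrix:
[[2, 0], [0, 2]]
Result: (5 × 2, -3 × 2) = (10, -6)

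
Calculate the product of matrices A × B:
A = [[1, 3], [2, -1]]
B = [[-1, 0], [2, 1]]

Matrix multiplication:
C[0][0] = 1×-1 + 3×2 = 5
C[0][1] = 1×0 + 3×1 = 3
C[1][0] = 2×-1 + -1×2 = -4
C[1][1] = 2×0 + -1×1 = -1
Result: [[5, 3], [-4, -1]]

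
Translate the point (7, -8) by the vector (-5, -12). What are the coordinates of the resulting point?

Translation by (-5, -12) (homogeneous matrix [[1, 0, -5], [0, 1, -12], [0, 0, 1]]):
x' = 7 + -5 = 2
y' = -8 + -12 = -20
Result: (2, -20)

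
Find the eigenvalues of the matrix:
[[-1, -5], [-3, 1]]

Characteristic equation: det(A - λI) = 0
λ² - (trace)λ + (det) = 0
trace = -1 + 1 = 0, det = (-1)(1) - (-5)(-3) = -16
λ² - (0)λ + (-16) = 0
λ = (0 ± √((0)² - 4·(-16))) / 2 = (0 ± √64) / 2
Solving: λ = -4, 4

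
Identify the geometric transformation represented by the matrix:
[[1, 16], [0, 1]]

This matrix represents: horizontal shear with factor 16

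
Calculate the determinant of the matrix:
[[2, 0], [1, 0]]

For a 2×2 matrix [[a, b], [c, d]], det = ad - bc
det = (2)(0) - (0)(1) = 0 - 0 = 0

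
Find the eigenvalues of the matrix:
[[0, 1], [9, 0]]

Characteristic equation: det(A - λI) = 0
λ² - (trace)λ + (det) = 0
trace = 0 + 0 = 0, det = (0)(0) - (1)(9) = -9
λ² - (0)λ + (-9) = 0
λ = (0 ± √((0)² - 4·(-9))) / 2 = (0 ± √36) / 2
Solving: λ = -3, 3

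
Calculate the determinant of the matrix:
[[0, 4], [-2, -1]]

For a 2×2 matrix [[a, b], [c, d]], det = ad - bc
det = (0)(-1) - (4)(-2) = 0 - -8 = 8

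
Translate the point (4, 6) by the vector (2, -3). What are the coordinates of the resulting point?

Translation by (2, -3) (homogeneous matrix [[1, 0, 2], [0, 1, -3], [0, 0, 1]]):
x' = 4 + 2 = 6
y' = 6 + -3 = 3
Result: (6, 3)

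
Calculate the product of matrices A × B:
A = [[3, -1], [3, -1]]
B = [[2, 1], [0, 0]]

Matrix multiplication:
C[0][0] = 3×2 + -1×0 = 6
C[0][1] = 3×1 + -1×0 = 3
C[1][0] = 3×2 + -1×0 = 6
C[1][1] = 3×1 + -1×0 = 3
Result: [[6, 3], [6, 3]]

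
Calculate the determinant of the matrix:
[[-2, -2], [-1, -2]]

For a 2×2 matrix [[a, b], [c, d]], det = ad - bc
det = (-2)(-2) - (-2)(-1) = 4 - 2 = 2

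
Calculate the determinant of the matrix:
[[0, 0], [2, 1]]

For a 2×2 matrix [[a, b], [c, d]], det = ad - bc
det = (0)(1) - (0)(2) = 0 - 0 = 0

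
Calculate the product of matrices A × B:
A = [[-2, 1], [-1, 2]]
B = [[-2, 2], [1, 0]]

Matrix multiplication:
C[0][0] = -2×-2 + 1×1 = 5
C[0][1] = -2×2 + 1×0 = -4
C[1][0] = -1×-2 + 2×1 = 4
C[1][1] = -1×2 + 2×0 = -2
Result: [[5, -4], [4, -2]]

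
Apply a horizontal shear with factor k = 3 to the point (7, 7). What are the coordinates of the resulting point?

Shear matrix for horizontal shear with factor k = 3:
[[1, 3], [0, 1]]
Result: (7, 7) → (28, 7)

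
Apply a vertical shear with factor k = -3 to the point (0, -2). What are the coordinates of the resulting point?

Shear matrix for vertical shear with factor k = -3:
[[1, 0], [-3, 1]]
Result: (0, -2) → (0, -2)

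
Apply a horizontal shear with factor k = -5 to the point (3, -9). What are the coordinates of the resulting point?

Shear matrix for horizontal shear with factor k = -5:
[[1, -5], [0, 1]]
Result: (3, -9) → (48, -9)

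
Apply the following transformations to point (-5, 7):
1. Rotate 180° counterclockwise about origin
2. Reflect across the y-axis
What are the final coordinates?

Step 1: Rotate 180° → (5, -7)
Step 2: Reflect across y-axis → (-5, -7)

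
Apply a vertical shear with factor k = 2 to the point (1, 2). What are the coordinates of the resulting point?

Shear matrix for vertical shear with factor k = 2:
[[1, 0], [2, 1]]
Result: (1, 2) → (1, 4)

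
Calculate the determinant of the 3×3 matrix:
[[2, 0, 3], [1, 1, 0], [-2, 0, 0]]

Expansion along first row:
det = 2·det([[1,0],[0,0]]) - 0·det([[1,0],[-2,0]]) + 3·det([[1,1],[-2,0]])
    = 2·(1·0 - 0·0) - 0·(1·0 - 0·-2) + 3·(1·0 - 1·-2)
    = 2·0 - 0·0 + 3·2
    = 0 + 0 + 6 = 6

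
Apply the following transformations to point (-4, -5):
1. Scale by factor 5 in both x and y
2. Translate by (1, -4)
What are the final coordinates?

Step 1: Scale (-4, -5) by 5 → (-20, -25)
Step 2: Translate by (1, -4) → (-19, -29)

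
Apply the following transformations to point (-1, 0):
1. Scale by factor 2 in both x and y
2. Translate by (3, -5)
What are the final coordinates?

Step 1: Scale (-1, 0) by 2 → (-2, 0)
Step 2: Translate by (3, -5) → (1, -5)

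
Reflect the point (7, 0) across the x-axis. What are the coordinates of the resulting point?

Reflection across x-axis: (7, 0) → (7, 0)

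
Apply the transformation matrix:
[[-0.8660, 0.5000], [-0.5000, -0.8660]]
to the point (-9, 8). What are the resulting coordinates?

Matrix multiplication:
[[-0.8660, 0.5000], [-0.5000, -0.8660]] × [-9, 8]ᵀ
= [(-0.8660)(-9) + (0.5000)(8), (-0.5000)(-9) + (-0.8660)(8)]ᵀ
= [11.7940, -2.4280]ᵀ
Result: (11.7940, -2.4280)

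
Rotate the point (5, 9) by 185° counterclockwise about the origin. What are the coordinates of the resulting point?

Rotation matrix for 185°: [[cos 185°, -sin 185°], [sin 185°, cos 185°]] ≈ [[-0.996195, 0.087156], [-0.087156, -0.996195]]
[[-0.996195, 0.087156], [-0.087156, -0.996195]] × [5, 9]ᵀ ≈ [-4.1966, -9.4015]ᵀ
Result: (-4.1966, -9.4015)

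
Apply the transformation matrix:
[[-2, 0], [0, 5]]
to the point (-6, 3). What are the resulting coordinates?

Matrix multiplication:
[[-2, 0], [0, 5]] × [-6, 3]ᵀ
= [(-2)(-6) + (0)(3), (0)(-6) + (5)(3)]ᵀ
= [12, 15]ᵀ
Result: (12, 15)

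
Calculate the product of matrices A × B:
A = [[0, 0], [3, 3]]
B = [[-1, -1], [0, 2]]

Matrix multiplication:
C[0][0] = 0×-1 + 0×0 = 0
C[0][1] = 0×-1 + 0×2 = 0
C[1][0] = 3×-1 + 3×0 = -3
C[1][1] = 3×-1 + 3×2 = 3
Result: [[0, 0], [-3, 3]]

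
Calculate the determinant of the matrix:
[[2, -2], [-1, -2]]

For a 2×2 matrix [[a, b], [c, d]], det = ad - bc
det = (2)(-2) - (-2)(-1) = -4 - 2 = -6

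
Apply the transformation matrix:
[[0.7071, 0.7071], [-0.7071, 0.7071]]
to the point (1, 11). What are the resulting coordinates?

Matrix multiplication:
[[0.7071, 0.7071], [-0.7071, 0.7071]] × [1, 11]ᵀ
= [(0.7071)(1) + (0.7071)(11), (-0.7071)(1) + (0.7071)(11)]ᵀ
= [8.4852, 7.0710]ᵀ
Result: (8.4852, 7.0710)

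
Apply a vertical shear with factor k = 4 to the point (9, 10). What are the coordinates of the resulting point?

Shear matrix for vertical shear with factor k = 4:
[[1, 0], [4, 1]]
Result: (9, 10) → (9, 46)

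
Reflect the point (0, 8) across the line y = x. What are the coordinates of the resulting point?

Reflection across line y = x: (0, 8) → (8, 0)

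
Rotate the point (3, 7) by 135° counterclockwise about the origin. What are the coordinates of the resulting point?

Rotation matrix for 135°: [[cos 135°, -sin 135°], [sin 135°, cos 135°]] ≈ [[-0.707107, -0.707107], [0.707107, -0.707107]]
[[-0.707107, -0.707107], [0.707107, -0.707107]] × [3, 7]ᵀ ≈ [-7.0711, -2.8284]ᵀ
Result: (-7.0711, -2.8284)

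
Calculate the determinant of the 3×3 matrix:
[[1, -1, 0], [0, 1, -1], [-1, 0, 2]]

Expansion along first row:
det = 1·det([[1,-1],[0,2]]) - -1·det([[0,-1],[-1,2]]) + 0·det([[0,1],[-1,0]])
    = 1·(1·2 - -1·0) - -1·(0·2 - -1·-1) + 0·(0·0 - 1·-1)
    = 1·2 - -1·-1 + 0·1
    = 2 + -1 + 0 = 1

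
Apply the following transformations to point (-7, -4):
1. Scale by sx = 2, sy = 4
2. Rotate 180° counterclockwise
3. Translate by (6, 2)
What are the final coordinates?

Step 1: Scale → (-14, -16)
Step 2: Rotate 180° → (14, 16)
Step 3: Translate → (20, 18)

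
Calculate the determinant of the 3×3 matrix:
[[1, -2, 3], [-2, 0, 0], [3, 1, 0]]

Expansion along first row:
det = 1·det([[0,0],[1,0]]) - -2·det([[-2,0],[3,0]]) + 3·det([[-2,0],[3,1]])
    = 1·(0·0 - 0·1) - -2·(-2·0 - 0·3) + 3·(-2·1 - 0·3)
    = 1·0 - -2·0 + 3·-2
    = 0 + 0 + -6 = -6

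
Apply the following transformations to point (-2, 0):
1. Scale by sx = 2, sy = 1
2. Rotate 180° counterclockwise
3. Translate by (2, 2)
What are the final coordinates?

Step 1: Scale → (-4, 0)
Step 2: Rotate 180° → (4, 0)
Step 3: Translate → (6, 2)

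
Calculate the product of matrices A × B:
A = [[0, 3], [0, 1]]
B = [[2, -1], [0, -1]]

Matrix multiplication:
C[0][0] = 0×2 + 3×0 = 0
C[0][1] = 0×-1 + 3×-1 = -3
C[1][0] = 0×2 + 1×0 = 0
C[1][1] = 0×-1 + 1×-1 = -1
Result: [[0, -3], [0, -1]]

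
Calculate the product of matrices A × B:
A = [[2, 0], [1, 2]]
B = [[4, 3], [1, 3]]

Matrix multiplication:
C[0][0] = 2×4 + 0×1 = 8
C[0][1] = 2×3 + 0×3 = 6
C[1][0] = 1×4 + 2×1 = 6
C[1][1] = 1×3 + 2×3 = 9
Result: [[8, 6], [6, 9]]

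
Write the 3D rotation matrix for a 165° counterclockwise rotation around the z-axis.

Rotation matrix for counterclockwise 165° around z-axis:
cos(165°) = -0.9659, sin(165°) = 0.2588
Result: [[-0.9659, -0.2588, 0], [0.2588, -0.9659, 0], [0, 0, 1]]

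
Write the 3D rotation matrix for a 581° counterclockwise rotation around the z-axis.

Rotation matrix for counterclockwise 581° around z-axis:
cos(581°) = -0.7547, sin(581°) = -0.6561
Result: [[-0.7547, 0.6561, 0], [-0.6561, -0.7547, 0], [0, 0, 1]]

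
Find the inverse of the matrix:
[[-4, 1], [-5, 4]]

For [[a,b],[c,d]], inverse = (1/det)·[[d,-b],[-c,a]]
det = (-4)(4) - (1)(-5) = -16 - -5 = -11
Inverse = (1/-11)·[[4, -1], [5, -4]]
= [[-4/11, 1/11], [-5/11, 4/11]]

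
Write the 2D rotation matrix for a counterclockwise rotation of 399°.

Rotation matrix formula: [[cos θ, -sin θ], [sin θ, cos θ]]
For θ = 399°:
cos(399°) = 0.7771
sin(399°) = 0.6293
Result: [[0.7771, -0.6293], [0.6293, 0.7771]]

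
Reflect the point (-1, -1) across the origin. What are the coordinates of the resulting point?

Reflection across origin: (-1, -1) → (1, 1)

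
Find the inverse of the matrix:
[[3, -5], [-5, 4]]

For [[a,b],[c,d]], inverse = (1/det)·[[d,-b],[-c,a]]
det = (3)(4) - (-5)(-5) = 12 - 25 = -13
Inverse = (1/-13)·[[4, 5], [5, 3]]
= [[-4/13, -5/13], [-5/13, -3/13]]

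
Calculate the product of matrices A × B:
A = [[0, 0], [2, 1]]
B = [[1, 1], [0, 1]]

Matrix multiplication:
C[0][0] = 0×1 + 0×0 = 0
C[0][1] = 0×1 + 0×1 = 0
C[1][0] = 2×1 + 1×0 = 2
C[1][1] = 2×1 + 1×1 = 3
Result: [[0, 0], [2, 3]]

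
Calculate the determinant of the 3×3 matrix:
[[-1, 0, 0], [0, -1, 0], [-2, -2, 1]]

Expansion along first row:
det = -1·det([[-1,0],[-2,1]]) - 0·det([[0,0],[-2,1]]) + 0·det([[0,-1],[-2,-2]])
    = -1·(-1·1 - 0·-2) - 0·(0·1 - 0·-2) + 0·(0·-2 - -1·-2)
    = -1·-1 - 0·0 + 0·-2
    = 1 + 0 + 0 = 1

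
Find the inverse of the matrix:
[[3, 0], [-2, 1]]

For [[a,b],[c,d]], inverse = (1/det)·[[d,-b],[-c,a]]
det = (3)(1) - (0)(-2) = 3 - 0 = 3
Inverse = (1/3)·[[1, 0], [2, 3]]
= [[1/3, 0], [2/3, 1]]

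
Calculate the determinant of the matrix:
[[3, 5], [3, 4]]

For a 2×2 matrix [[a, b], [c, d]], det = ad - bc
det = (3)(4) - (5)(3) = 12 - 15 = -3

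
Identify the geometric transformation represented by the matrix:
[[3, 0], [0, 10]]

This matrix represents: non-uniform scaling by sx = 3, sy = 10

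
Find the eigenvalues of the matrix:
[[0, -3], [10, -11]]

Characteristic equation: det(A - λI) = 0
λ² - (trace)λ + (det) = 0
trace = 0 + -11 = -11, det = (0)(-11) - (-3)(10) = 30
λ² - (-11)λ + (30) = 0
λ = (-11 ± √((-11)² - 4·(30))) / 2 = (-11 ± √1) / 2
Solving: λ = -6, -5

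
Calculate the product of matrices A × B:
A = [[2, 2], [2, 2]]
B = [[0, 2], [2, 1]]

Matrix multiplication:
C[0][0] = 2×0 + 2×2 = 4
C[0][1] = 2×2 + 2×1 = 6
C[1][0] = 2×0 + 2×2 = 4
C[1][1] = 2×2 + 2×1 = 6
Result: [[4, 6], [4, 6]]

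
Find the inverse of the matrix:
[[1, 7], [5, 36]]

For [[a,b],[c,d]], inverse = (1/det)·[[d,-b],[-c,a]]
det = (1)(36) - (7)(5) = 36 - 35 = 1
Inverse = [[36, -7], [-5, 1]]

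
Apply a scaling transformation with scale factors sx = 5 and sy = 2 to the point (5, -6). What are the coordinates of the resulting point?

Scaling matrix:
[[5, 0], [0, 2]]
Result: (5 × 5, -6 × 2) = (25, -12)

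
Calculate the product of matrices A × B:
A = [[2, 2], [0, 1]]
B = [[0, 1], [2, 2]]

Matrix multiplication:
C[0][0] = 2×0 + 2×2 = 4
C[0][1] = 2×1 + 2×2 = 6
C[1][0] = 0×0 + 1×2 = 2
C[1][1] = 0×1 + 1×2 = 2
Result: [[4, 6], [2, 2]]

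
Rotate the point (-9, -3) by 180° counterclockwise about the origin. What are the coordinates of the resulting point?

Rotation matrix for 180°: [[cos 180°, -sin 180°], [sin 180°, cos 180°]] = [[-1, 0], [0, -1]]
[[-1, 0], [0, -1]] × [-9, -3]ᵀ = [9, 3]ᵀ
Result: (9, 3)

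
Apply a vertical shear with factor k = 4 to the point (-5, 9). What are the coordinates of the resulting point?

Shear matrix for vertical shear with factor k = 4:
[[1, 0], [4, 1]]
Result: (-5, 9) → (-5, -11)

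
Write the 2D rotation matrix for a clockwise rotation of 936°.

Rotation matrix formula: [[cos θ, -sin θ], [sin θ, cos θ]]
A clockwise rotation by 936° is equivalent to a counterclockwise rotation by -936°.
For θ = -936°:
cos(-936°) = -0.8090
sin(-936°) = 0.5878
Result: [[-0.8090, -0.5878], [0.5878, -0.8090]]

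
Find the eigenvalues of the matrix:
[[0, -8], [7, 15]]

Characteristic equation: det(A - λI) = 0
λ² - (trace)λ + (det) = 0
trace = 0 + 15 = 15, det = (0)(15) - (-8)(7) = 56
λ² - (15)λ + (56) = 0
λ = (15 ± √((15)² - 4·(56))) / 2 = (15 ± √1) / 2
Solving: λ = 7, 8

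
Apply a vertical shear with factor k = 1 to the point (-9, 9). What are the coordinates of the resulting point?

Shear matrix for vertical shear with factor k = 1:
[[1, 0], [1, 1]]
Result: (-9, 9) → (-9, 0)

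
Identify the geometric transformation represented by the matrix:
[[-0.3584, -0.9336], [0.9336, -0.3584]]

This matrix represents: rotation by 111° counterclockwise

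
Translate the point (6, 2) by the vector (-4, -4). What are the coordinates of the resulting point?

Translation by (-4, -4) (homogeneous matrix [[1, 0, -4], [0, 1, -4], [0, 0, 1]]):
x' = 6 + -4 = 2
y' = 2 + -4 = -2
Result: (2, -2)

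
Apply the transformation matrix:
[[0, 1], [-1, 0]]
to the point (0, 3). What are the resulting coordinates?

Matrix multiplication:
[[0, 1], [-1, 0]] × [0, 3]ᵀ
= [(0)(0) + (1)(3), (-1)(0) + (0)(3)]ᵀ
= [3, 0]ᵀ
Result: (3, 0)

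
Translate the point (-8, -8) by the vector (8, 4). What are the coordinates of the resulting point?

Translation by (8, 4) (homogeneous matrix [[1, 0, 8], [0, 1, 4], [0, 0, 1]]):
x' = -8 + 8 = 0
y' = -8 + 4 = -4
Result: (0, -4)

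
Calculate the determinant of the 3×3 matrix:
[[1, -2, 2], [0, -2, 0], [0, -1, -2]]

Expansion along first row:
det = 1·det([[-2,0],[-1,-2]]) - -2·det([[0,0],[0,-2]]) + 2·det([[0,-2],[0,-1]])
    = 1·(-2·-2 - 0·-1) - -2·(0·-2 - 0·0) + 2·(0·-1 - -2·0)
    = 1·4 - -2·0 + 2·0
    = 4 + 0 + 0 = 4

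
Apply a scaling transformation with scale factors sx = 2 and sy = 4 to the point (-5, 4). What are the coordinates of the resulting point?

Scaling matrix:
[[2, 0], [0, 4]]
Result: (-5 × 2, 4 × 4) = (-10, 16)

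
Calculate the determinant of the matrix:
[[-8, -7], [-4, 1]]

For a 2×2 matrix [[a, b], [c, d]], det = ad - bc
det = (-8)(1) - (-7)(-4) = -8 - 28 = -36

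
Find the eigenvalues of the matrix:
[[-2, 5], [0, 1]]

Characteristic equation: det(A - λI) = 0
λ² - (trace)λ + (det) = 0
trace = -2 + 1 = -1, det = (-2)(1) - (5)(0) = -2
λ² - (-1)λ + (-2) = 0
λ = (-1 ± √((-1)² - 4·(-2))) / 2 = (-1 ± √9) / 2
Solving: λ = -2, 1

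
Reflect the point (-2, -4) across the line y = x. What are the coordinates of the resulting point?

Reflection across line y = x: (-2, -4) → (-4, -2)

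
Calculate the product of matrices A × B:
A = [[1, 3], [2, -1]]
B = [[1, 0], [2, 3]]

Matrix multiplication:
C[0][0] = 1×1 + 3×2 = 7
C[0][1] = 1×0 + 3×3 = 9
C[1][0] = 2×1 + -1×2 = 0
C[1][1] = 2×0 + -1×3 = -3
Result: [[7, 9], [0, -3]]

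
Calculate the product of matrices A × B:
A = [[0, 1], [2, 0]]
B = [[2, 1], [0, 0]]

Matrix multiplication:
C[0][0] = 0×2 + 1×0 = 0
C[0][1] = 0×1 + 1×0 = 0
C[1][0] = 2×2 + 0×0 = 4
C[1][1] = 2×1 + 0×0 = 2
Result: [[0, 0], [4, 2]]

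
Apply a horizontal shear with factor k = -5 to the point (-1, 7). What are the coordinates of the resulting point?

Shear matrix for horizontal shear with factor k = -5:
[[1, -5], [0, 1]]
Result: (-1, 7) → (-36, 7)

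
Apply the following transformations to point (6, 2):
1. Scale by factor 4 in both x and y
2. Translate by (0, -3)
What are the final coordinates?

Step 1: Scale (6, 2) by 4 → (24, 8)
Step 2: Translate by (0, -3) → (24, 5)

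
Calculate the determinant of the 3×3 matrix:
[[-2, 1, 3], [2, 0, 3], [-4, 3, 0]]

Expansion along first row:
det = -2·det([[0,3],[3,0]]) - 1·det([[2,3],[-4,0]]) + 3·det([[2,0],[-4,3]])
    = -2·(0·0 - 3·3) - 1·(2·0 - 3·-4) + 3·(2·3 - 0·-4)
    = -2·-9 - 1·12 + 3·6
    = 18 + -12 + 18 = 24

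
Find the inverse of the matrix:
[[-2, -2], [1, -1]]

For [[a,b],[c,d]], inverse = (1/det)·[[d,-b],[-c,a]]
det = (-2)(-1) - (-2)(1) = 2 - -2 = 4
Inverse = (1/4)·[[-1, 2], [-1, -2]]
= [[-1/4, 1/2], [-1/4, -1/2]]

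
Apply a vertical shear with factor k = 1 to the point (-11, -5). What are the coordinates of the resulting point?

Shear matrix for vertical shear with factor k = 1:
[[1, 0], [1, 1]]
Result: (-11, -5) → (-11, -16)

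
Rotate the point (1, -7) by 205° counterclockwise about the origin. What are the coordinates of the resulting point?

Rotation matrix for 205°: [[cos 205°, -sin 205°], [sin 205°, cos 205°]] ≈ [[-0.906308, 0.422618], [-0.422618, -0.906308]]
[[-0.906308, 0.422618], [-0.422618, -0.906308]] × [1, -7]ᵀ ≈ [-3.8646, 5.9215]ᵀ
Result: (-3.8646, 5.9215)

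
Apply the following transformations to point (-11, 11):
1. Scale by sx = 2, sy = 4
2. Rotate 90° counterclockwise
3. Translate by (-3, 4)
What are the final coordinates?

Step 1: Scale → (-22, 44)
Step 2: Rotate 90° → (-44, -22)
Step 3: Translate → (-47, -18)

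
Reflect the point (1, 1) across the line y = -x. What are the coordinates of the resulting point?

Reflection across line y = -x: (1, 1) → (-1, -1)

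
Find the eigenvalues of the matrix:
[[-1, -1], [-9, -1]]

Characteristic equation: det(A - λI) = 0
λ² - (trace)λ + (det) = 0
trace = -1 + -1 = -2, det = (-1)(-1) - (-1)(-9) = -8
λ² - (-2)λ + (-8) = 0
λ = (-2 ± √((-2)² - 4·(-8))) / 2 = (-2 ± √36) / 2
Solving: λ = -4, 2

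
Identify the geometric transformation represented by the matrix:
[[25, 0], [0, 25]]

This matrix represents: uniform scaling by factor 25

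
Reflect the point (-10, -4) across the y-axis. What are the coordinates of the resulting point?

Reflection across y-axis: (-10, -4) → (10, -4)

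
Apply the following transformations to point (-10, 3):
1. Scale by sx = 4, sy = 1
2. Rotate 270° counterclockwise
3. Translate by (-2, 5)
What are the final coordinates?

Step 1: Scale → (-40, 3)
Step 2: Rotate 270° → (3, 40)
Step 3: Translate → (1, 45)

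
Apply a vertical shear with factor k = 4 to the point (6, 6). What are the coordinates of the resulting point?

Shear matrix for vertical shear with factor k = 4:
[[1, 0], [4, 1]]
Result: (6, 6) → (6, 30)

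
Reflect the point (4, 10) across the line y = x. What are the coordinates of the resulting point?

Reflection across line y = x: (4, 10) → (10, 4)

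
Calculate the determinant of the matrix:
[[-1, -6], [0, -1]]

For a 2×2 matrix [[a, b], [c, d]], det = ad - bc
det = (-1)(-1) - (-6)(0) = 1 - 0 = 1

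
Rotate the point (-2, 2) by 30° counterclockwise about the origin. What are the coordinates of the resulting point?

Rotation matrix for 30°: [[cos 30°, -sin 30°], [sin 30°, cos 30°]] ≈ [[0.866025, -0.500000], [0.500000, 0.866025]]
[[0.866025, -0.500000], [0.500000, 0.866025]] × [-2, 2]ᵀ ≈ [-2.7321, 0.7321]ᵀ
Result: (-2.7321, 0.7321)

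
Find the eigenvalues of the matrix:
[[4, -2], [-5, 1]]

Characteristic equation: det(A - λI) = 0
λ² - (trace)λ + (det) = 0
trace = 4 + 1 = 5, det = (4)(1) - (-2)(-5) = -6
λ² - (5)λ + (-6) = 0
λ = (5 ± √((5)² - 4·(-6))) / 2 = (5 ± √49) / 2
Solving: λ = -1, 6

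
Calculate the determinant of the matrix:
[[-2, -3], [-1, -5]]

For a 2×2 matrix [[a, b], [c, d]], det = ad - bc
det = (-2)(-5) - (-3)(-1) = 10 - 3 = 7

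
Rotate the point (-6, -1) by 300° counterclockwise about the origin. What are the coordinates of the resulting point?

Rotation matrix for 300°: [[cos 300°, -sin 300°], [sin 300°, cos 300°]] ≈ [[0.500000, 0.866025], [-0.866025, 0.500000]]
[[0.500000, 0.866025], [-0.866025, 0.500000]] × [-6, -1]ᵀ ≈ [-3.8660, 4.6962]ᵀ
Result: (-3.8660, 4.6962)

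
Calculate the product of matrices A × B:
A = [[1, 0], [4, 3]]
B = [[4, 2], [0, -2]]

Matrix multiplication:
C[0][0] = 1×4 + 0×0 = 4
C[0][1] = 1×2 + 0×-2 = 2
C[1][0] = 4×4 + 3×0 = 16
C[1][1] = 4×2 + 3×-2 = 2
Result: [[4, 2], [16, 2]]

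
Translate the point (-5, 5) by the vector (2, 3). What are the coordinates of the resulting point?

Translation by (2, 3) (homogeneous matrix [[1, 0, 2], [0, 1, 3], [0, 0, 1]]):
x' = -5 + 2 = -3
y' = 5 + 3 = 8
Result: (-3, 8)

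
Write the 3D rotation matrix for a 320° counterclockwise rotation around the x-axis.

Rotation matrix for counterclockwise 320° around x-axis:
cos(320°) = 0.7660, sin(320°) = -0.6428
Result: [[1, 0, 0], [0, 0.7660, 0.6428], [0, -0.6428, 0.7660]]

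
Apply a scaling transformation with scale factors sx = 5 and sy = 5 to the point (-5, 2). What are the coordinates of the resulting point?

Scaling matrix:
[[5, 0], [0, 5]]
Result: (-5 × 5, 2 × 5) = (-25, 10)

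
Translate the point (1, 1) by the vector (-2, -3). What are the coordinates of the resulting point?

Translation by (-2, -3) (homogeneous matrix [[1, 0, -2], [0, 1, -3], [0, 0, 1]]):
x' = 1 + -2 = -1
y' = 1 + -3 = -2
Result: (-1, -2)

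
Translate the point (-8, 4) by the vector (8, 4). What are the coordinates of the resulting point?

Translation by (8, 4) (homogeneous matrix [[1, 0, 8], [0, 1, 4], [0, 0, 1]]):
x' = -8 + 8 = 0
y' = 4 + 4 = 8
Result: (0, 8)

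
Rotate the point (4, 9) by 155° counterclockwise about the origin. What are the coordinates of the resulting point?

Rotation matrix for 155°: [[cos 155°, -sin 155°], [sin 155°, cos 155°]] ≈ [[-0.906308, -0.422618], [0.422618, -0.906308]]
[[-0.906308, -0.422618], [0.422618, -0.906308]] × [4, 9]ᵀ ≈ [-7.4288, -6.4663]ᵀ
Result: (-7.4288, -6.4663)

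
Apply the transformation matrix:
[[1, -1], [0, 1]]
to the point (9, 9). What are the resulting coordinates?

Matrix multiplication:
[[1, -1], [0, 1]] × [9, 9]ᵀ
= [(1)(9) + (-1)(9), (0)(9) + (1)(9)]ᵀ
= [0, 9]ᵀ
Result: (0, 9)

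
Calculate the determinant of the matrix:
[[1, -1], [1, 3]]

For a 2×2 matrix [[a, b], [c, d]], det = ad - bc
det = (1)(3) - (-1)(1) = 3 - -1 = 4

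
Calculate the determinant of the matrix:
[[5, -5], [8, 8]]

For a 2×2 matrix [[a, b], [c, d]], det = ad - bc
det = (5)(8) - (-5)(8) = 40 - -40 = 80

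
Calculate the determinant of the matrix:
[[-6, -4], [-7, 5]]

For a 2×2 matrix [[a, b], [c, d]], det = ad - bc
det = (-6)(5) - (-4)(-7) = -30 - 28 = -58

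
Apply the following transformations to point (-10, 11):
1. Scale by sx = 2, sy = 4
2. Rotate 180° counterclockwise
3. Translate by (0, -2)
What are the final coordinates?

Step 1: Scale → (-20, 44)
Step 2: Rotate 180° → (20, -44)
Step 3: Translate → (20, -46)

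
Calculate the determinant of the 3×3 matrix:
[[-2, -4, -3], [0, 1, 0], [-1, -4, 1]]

Expansion along first row:
det = -2·det([[1,0],[-4,1]]) - -4·det([[0,0],[-1,1]]) + -3·det([[0,1],[-1,-4]])
    = -2·(1·1 - 0·-4) - -4·(0·1 - 0·-1) + -3·(0·-4 - 1·-1)
    = -2·1 - -4·0 + -3·1
    = -2 + 0 + -3 = -5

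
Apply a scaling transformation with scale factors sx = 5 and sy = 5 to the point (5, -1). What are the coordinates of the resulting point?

Scaling matrix:
[[5, 0], [0, 5]]
Result: (5 × 5, -1 × 5) = (25, -5)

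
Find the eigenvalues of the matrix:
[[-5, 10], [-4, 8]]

Characteristic equation: det(A - λI) = 0
λ² - (trace)λ + (det) = 0
trace = -5 + 8 = 3, det = (-5)(8) - (10)(-4) = 0
λ² - (3)λ + (0) = 0
λ = (3 ± √((3)² - 4·(0))) / 2 = (3 ± √9) / 2
Solving: λ = 0, 3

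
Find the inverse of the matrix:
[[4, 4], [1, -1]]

For [[a,b],[c,d]], inverse = (1/det)·[[d,-b],[-c,a]]
det = (4)(-1) - (4)(1) = -4 - 4 = -8
Inverse = (1/-8)·[[-1, -4], [-1, 4]]
= [[1/8, 1/2], [1/8, -1/2]]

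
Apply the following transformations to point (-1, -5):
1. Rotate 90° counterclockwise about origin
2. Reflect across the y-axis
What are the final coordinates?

Step 1: Rotate 90° → (5, -1)
Step 2: Reflect across y-axis → (-5, -1)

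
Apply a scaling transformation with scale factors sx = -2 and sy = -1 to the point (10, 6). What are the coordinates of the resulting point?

Scaling matrix:
[[-2, 0], [0, -1]]
Result: (10 × -2, 6 × -1) = (-20, -6)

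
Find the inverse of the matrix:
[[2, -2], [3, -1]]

For [[a,b],[c,d]], inverse = (1/det)·[[d,-b],[-c,a]]
det = (2)(-1) - (-2)(3) = -2 - -6 = 4
Inverse = (1/4)·[[-1, 2], [-3, 2]]
= [[-1/4, 1/2], [-3/4, 1/2]]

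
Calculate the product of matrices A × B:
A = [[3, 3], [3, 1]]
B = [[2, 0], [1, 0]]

Matrix multiplication:
C[0][0] = 3×2 + 3×1 = 9
C[0][1] = 3×0 + 3×0 = 0
C[1][0] = 3×2 + 1×1 = 7
C[1][1] = 3×0 + 1×0 = 0
Result: [[9, 0], [7, 0]]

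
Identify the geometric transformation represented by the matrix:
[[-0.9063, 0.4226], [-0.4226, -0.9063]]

This matrix represents: rotation by 205° counterclockwise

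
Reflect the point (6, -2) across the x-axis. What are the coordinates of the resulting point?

Reflection across x-axis: (6, -2) → (6, 2)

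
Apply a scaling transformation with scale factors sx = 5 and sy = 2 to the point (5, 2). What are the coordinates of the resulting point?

Scaling matrix:
[[5, 0], [0, 2]]
Result: (5 × 5, 2 × 2) = (25, 4)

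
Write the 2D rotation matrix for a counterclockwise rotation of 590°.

Rotation matrix formula: [[cos θ, -sin θ], [sin θ, cos θ]]
For θ = 590°:
cos(590°) = -0.6428
sin(590°) = -0.7660
Result: [[-0.6428, 0.7660], [-0.7660, -0.6428]]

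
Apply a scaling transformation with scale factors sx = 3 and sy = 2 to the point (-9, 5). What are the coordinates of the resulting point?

Scaling matrix:
[[3, 0], [0, 2]]
Result: (-9 × 3, 5 × 2) = (-27, 10)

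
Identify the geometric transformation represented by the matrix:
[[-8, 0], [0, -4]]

This matrix represents: non-uniform scaling by sx = -8, sy = -4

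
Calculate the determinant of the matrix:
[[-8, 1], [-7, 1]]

For a 2×2 matrix [[a, b], [c, d]], det = ad - bc
det = (-8)(1) - (1)(-7) = -8 - -7 = -1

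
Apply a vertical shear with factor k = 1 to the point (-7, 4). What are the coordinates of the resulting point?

Shear matrix for vertical shear with factor k = 1:
[[1, 0], [1, 1]]
Result: (-7, 4) → (-7, -3)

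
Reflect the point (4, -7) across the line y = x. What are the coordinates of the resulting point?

Reflection across line y = x: (4, -7) → (-7, 4)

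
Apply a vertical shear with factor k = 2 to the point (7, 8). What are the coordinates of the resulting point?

Shear matrix for vertical shear with factor k = 2:
[[1, 0], [2, 1]]
Result: (7, 8) → (7, 22)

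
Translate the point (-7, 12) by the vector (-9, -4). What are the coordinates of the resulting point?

Translation by (-9, -4) (homogeneous matrix [[1, 0, -9], [0, 1, -4], [0, 0, 1]]):
x' = -7 + -9 = -16
y' = 12 + -4 = 8
Result: (-16, 8)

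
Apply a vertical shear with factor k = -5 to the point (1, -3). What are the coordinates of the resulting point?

Shear matrix for vertical shear with factor k = -5:
[[1, 0], [-5, 1]]
Result: (1, -3) → (1, -8)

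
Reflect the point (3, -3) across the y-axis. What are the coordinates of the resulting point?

Reflection across y-axis: (3, -3) → (-3, -3)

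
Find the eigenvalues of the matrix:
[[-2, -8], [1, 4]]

Characteristic equation: det(A - λI) = 0
λ² - (trace)λ + (det) = 0
trace = -2 + 4 = 2, det = (-2)(4) - (-8)(1) = 0
λ² - (2)λ + (0) = 0
λ = (2 ± √((2)² - 4·(0))) / 2 = (2 ± √4) / 2
Solving: λ = 0, 2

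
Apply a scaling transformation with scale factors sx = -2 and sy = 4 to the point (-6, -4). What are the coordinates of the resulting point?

Scaling matrix:
[[-2, 0], [0, 4]]
Result: (-6 × -2, -4 × 4) = (12, -16)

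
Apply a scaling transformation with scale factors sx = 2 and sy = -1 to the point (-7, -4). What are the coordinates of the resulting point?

Scaling matrix:
[[2, 0], [0, -1]]
Result: (-7 × 2, -4 × -1) = (-14, 4)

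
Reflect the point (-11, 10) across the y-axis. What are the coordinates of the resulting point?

Reflection across y-axis: (-11, 10) → (11, 10)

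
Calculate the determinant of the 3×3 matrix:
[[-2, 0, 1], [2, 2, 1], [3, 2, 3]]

Expansion along first row:
det = -2·det([[2,1],[2,3]]) - 0·det([[2,1],[3,3]]) + 1·det([[2,2],[3,2]])
    = -2·(2·3 - 1·2) - 0·(2·3 - 1·3) + 1·(2·2 - 2·3)
    = -2·4 - 0·3 + 1·-2
    = -8 + 0 + -2 = -10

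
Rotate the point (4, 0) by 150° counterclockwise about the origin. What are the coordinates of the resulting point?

Rotation matrix for 150°: [[cos 150°, -sin 150°], [sin 150°, cos 150°]] ≈ [[-0.866025, -0.500000], [0.500000, -0.866025]]
[[-0.866025, -0.500000], [0.500000, -0.866025]] × [4, 0]ᵀ ≈ [-3.4641, 2]ᵀ
Result: (-3.4641, 2)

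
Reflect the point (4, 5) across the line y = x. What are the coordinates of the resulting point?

Reflection across line y = x: (4, 5) → (5, 4)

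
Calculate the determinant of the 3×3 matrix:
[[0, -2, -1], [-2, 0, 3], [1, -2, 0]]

Expansion along first row:
det = 0·det([[0,3],[-2,0]]) - -2·det([[-2,3],[1,0]]) + -1·det([[-2,0],[1,-2]])
    = 0·(0·0 - 3·-2) - -2·(-2·0 - 3·1) + -1·(-2·-2 - 0·1)
    = 0·6 - -2·-3 + -1·4
    = 0 + -6 + -4 = -10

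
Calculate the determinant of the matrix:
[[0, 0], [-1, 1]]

For a 2×2 matrix [[a, b], [c, d]], det = ad - bc
det = (0)(1) - (0)(-1) = 0 - 0 = 0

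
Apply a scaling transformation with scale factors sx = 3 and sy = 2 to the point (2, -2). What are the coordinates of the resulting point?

Scaling matrix:
[[3, 0], [0, 2]]
Result: (2 × 3, -2 × 2) = (6, -4)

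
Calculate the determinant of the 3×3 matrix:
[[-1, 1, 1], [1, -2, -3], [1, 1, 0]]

Expansion along first row:
det = -1·det([[-2,-3],[1,0]]) - 1·det([[1,-3],[1,0]]) + 1·det([[1,-2],[1,1]])
    = -1·(-2·0 - -3·1) - 1·(1·0 - -3·1) + 1·(1·1 - -2·1)
    = -1·3 - 1·3 + 1·3
    = -3 + -3 + 3 = -3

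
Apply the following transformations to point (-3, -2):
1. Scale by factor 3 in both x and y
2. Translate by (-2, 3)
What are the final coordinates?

Step 1: Scale (-3, -2) by 3 → (-9, -6)
Step 2: Translate by (-2, 3) → (-11, -3)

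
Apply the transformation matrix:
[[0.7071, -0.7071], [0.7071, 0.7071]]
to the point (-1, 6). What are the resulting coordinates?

Matrix multiplication:
[[0.7071, -0.7071], [0.7071, 0.7071]] × [-1, 6]ᵀ
= [(0.7071)(-1) + (-0.7071)(6), (0.7071)(-1) + (0.7071)(6)]ᵀ
= [-4.9497, 3.5355]ᵀ
Result: (-4.9497, 3.5355)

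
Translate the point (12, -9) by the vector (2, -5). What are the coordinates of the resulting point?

Translation by (2, -5) (homogeneous matrix [[1, 0, 2], [0, 1, -5], [0, 0, 1]]):
x' = 12 + 2 = 14
y' = -9 + -5 = -14
Result: (14, -14)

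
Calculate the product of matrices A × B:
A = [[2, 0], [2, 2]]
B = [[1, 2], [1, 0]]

Matrix multiplication:
C[0][0] = 2×1 + 0×1 = 2
C[0][1] = 2×2 + 0×0 = 4
C[1][0] = 2×1 + 2×1 = 4
C[1][1] = 2×2 + 2×0 = 4
Result: [[2, 4], [4, 4]]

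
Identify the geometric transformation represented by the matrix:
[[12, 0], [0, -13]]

This matrix represents: non-uniform scaling by sx = 12, sy = -13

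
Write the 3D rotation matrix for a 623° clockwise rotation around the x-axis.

Rotation matrix for clockwise 623° around x-axis:
A clockwise rotation by 623° is a counterclockwise rotation by -623°.
cos(-623°) = -0.1219, sin(-623°) = 0.9925
Result: [[1, 0, 0], [0, -0.1219, -0.9925], [0, 0.9925, -0.1219]]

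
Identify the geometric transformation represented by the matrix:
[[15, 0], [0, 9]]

This matrix represents: non-uniform scaling by sx = 15, sy = 9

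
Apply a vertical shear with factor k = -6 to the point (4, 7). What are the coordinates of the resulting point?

Shear matrix for vertical shear with factor k = -6:
[[1, 0], [-6, 1]]
Result: (4, 7) → (4, -17)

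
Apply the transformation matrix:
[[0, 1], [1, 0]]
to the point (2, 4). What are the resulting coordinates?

Matrix multiplication:
[[0, 1], [1, 0]] × [2, 4]ᵀ
= [(0)(2) + (1)(4), (1)(2) + (0)(4)]ᵀ
= [4, 2]ᵀ
Result: (4, 2)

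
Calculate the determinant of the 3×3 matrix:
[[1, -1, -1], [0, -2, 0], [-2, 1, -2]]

Expansion along first row:
det = 1·det([[-2,0],[1,-2]]) - -1·det([[0,0],[-2,-2]]) + -1·det([[0,-2],[-2,1]])
    = 1·(-2·-2 - 0·1) - -1·(0·-2 - 0·-2) + -1·(0·1 - -2·-2)
    = 1·4 - -1·0 + -1·-4
    = 4 + 0 + 4 = 8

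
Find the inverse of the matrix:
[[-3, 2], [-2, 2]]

For [[a,b],[c,d]], inverse = (1/det)·[[d,-b],[-c,a]]
det = (-3)(2) - (2)(-2) = -6 - -4 = -2
Inverse = (1/-2)·[[2, -2], [2, -3]]
= [[-1, 1], [-1, 3/2]]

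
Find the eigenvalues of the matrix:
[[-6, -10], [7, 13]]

Characteristic equation: det(A - λI) = 0
λ² - (trace)λ + (det) = 0
trace = -6 + 13 = 7, det = (-6)(13) - (-10)(7) = -8
λ² - (7)λ + (-8) = 0
λ = (7 ± √((7)² - 4·(-8))) / 2 = (7 ± √81) / 2
Solving: λ = -1, 8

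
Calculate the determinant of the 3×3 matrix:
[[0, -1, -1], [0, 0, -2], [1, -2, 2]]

Expansion along first row:
det = 0·det([[0,-2],[-2,2]]) - -1·det([[0,-2],[1,2]]) + -1·det([[0,0],[1,-2]])
    = 0·(0·2 - -2·-2) - -1·(0·2 - -2·1) + -1·(0·-2 - 0·1)
    = 0·-4 - -1·2 + -1·0
    = 0 + 2 + 0 = 2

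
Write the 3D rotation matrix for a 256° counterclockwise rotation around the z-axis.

Rotation matrix for counterclockwise 256° around z-axis:
cos(256°) = -0.2419, sin(256°) = -0.9703
Result: [[-0.2419, 0.9703, 0], [-0.9703, -0.2419, 0], [0, 0, 1]]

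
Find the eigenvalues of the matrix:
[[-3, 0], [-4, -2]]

Characteristic equation: det(A - λI) = 0
λ² - (trace)λ + (det) = 0
trace = -3 + -2 = -5, det = (-3)(-2) - (0)(-4) = 6
λ² - (-5)λ + (6) = 0
λ = (-5 ± √((-5)² - 4·(6))) / 2 = (-5 ± √1) / 2
Solving: λ = -3, -2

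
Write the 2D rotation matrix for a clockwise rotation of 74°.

Rotation matrix formula: [[cos θ, -sin θ], [sin θ, cos θ]]
A clockwise rotation by 74° is equivalent to a counterclockwise rotation by -74°.
For θ = -74°:
cos(-74°) = 0.2756
sin(-74°) = -0.9613
Result: [[0.2756, 0.9613], [-0.9613, 0.2756]]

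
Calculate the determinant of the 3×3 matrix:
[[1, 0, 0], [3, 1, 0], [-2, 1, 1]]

Expansion along first row:
det = 1·det([[1,0],[1,1]]) - 0·det([[3,0],[-2,1]]) + 0·det([[3,1],[-2,1]])
    = 1·(1·1 - 0·1) - 0·(3·1 - 0·-2) + 0·(3·1 - 1·-2)
    = 1·1 - 0·3 + 0·5
    = 1 + 0 + 0 = 1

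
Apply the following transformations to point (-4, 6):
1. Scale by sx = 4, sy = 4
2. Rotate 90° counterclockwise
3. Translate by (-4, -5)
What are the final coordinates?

Step 1: Scale → (-16, 24)
Step 2: Rotate 90° → (-24, -16)
Step 3: Translate → (-28, -21)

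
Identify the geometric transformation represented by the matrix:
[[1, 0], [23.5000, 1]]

This matrix represents: vertical shear with factor 23.5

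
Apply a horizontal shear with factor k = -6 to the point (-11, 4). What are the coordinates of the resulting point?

Shear matrix for horizontal shear with factor k = -6:
[[1, -6], [0, 1]]
Result: (-11, 4) → (-35, 4)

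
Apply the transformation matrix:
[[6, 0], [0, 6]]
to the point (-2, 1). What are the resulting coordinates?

Matrix multiplication:
[[6, 0], [0, 6]] × [-2, 1]ᵀ
= [(6)(-2) + (0)(1), (0)(-2) + (6)(1)]ᵀ
= [-12, 6]ᵀ
Result: (-12, 6)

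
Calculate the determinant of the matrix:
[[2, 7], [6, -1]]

For a 2×2 matrix [[a, b], [c, d]], det = ad - bc
det = (2)(-1) - (7)(6) = -2 - 42 = -44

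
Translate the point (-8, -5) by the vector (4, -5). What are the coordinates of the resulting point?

Translation by (4, -5) (homogeneous matrix [[1, 0, 4], [0, 1, -5], [0, 0, 1]]):
x' = -8 + 4 = -4
y' = -5 + -5 = -10
Result: (-4, -10)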